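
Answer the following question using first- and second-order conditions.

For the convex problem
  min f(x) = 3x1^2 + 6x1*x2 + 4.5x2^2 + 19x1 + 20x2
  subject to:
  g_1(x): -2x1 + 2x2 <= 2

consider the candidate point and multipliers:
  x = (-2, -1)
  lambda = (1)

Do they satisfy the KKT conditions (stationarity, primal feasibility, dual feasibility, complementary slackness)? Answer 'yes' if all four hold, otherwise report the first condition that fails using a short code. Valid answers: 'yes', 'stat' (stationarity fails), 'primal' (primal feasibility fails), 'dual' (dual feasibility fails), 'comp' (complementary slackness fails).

Gradient of f: grad f(x) = Q x + c = (1, -1)
Constraint values g_i(x) = a_i^T x - b_i:
  g_1((-2, -1)) = 0
Stationarity residual: grad f(x) + sum_i lambda_i a_i = (-1, 1)
  -> stationarity FAILS
Primal feasibility (all g_i <= 0): OK
Dual feasibility (all lambda_i >= 0): OK
Complementary slackness (lambda_i * g_i(x) = 0 for all i): OK

Verdict: the first failing condition is stationarity -> stat.

stat


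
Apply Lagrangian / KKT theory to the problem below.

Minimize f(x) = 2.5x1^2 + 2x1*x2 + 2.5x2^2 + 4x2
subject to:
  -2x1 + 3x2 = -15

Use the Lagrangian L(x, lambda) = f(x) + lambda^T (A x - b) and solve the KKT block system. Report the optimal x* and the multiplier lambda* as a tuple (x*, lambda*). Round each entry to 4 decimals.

Form the Lagrangian:
  L(x, lambda) = (1/2) x^T Q x + c^T x + lambda^T (A x - b)
Stationarity (grad_x L = 0): Q x + c + A^T lambda = 0.
Primal feasibility: A x = b.

This gives the KKT block system:
  [ Q   A^T ] [ x     ]   [-c ]
  [ A    0  ] [ lambda ] = [ b ]

Solving the linear system:
  x*      = (2.427, -3.382)
  lambda* = (2.6854)
  f(x*)   = 13.3764

x* = (2.427, -3.382), lambda* = (2.6854)


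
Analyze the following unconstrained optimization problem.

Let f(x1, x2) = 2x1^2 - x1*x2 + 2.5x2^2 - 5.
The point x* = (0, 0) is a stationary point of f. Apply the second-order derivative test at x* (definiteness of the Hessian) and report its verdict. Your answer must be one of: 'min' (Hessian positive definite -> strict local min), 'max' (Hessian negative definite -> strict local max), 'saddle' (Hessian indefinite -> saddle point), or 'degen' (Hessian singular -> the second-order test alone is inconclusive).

Compute the Hessian H = grad^2 f:
  H = [[4, -1], [-1, 5]]
Verify stationarity: grad f(x*) = H x* + g = (0, 0).
Eigenvalues of H: 3.382, 5.618.
Both eigenvalues > 0, so H is positive definite -> x* is a strict local min.

min


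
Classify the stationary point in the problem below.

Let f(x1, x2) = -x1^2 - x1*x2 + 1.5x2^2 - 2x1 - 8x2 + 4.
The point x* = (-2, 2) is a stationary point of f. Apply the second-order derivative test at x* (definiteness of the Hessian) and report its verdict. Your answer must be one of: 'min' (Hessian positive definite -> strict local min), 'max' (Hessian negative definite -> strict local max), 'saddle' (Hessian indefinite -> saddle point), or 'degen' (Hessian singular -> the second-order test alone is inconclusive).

Compute the Hessian H = grad^2 f:
  H = [[-2, -1], [-1, 3]]
Verify stationarity: grad f(x*) = H x* + g = (0, 0).
Eigenvalues of H: -2.1926, 3.1926.
Eigenvalues have mixed signs, so H is indefinite -> x* is a saddle point.

saddle


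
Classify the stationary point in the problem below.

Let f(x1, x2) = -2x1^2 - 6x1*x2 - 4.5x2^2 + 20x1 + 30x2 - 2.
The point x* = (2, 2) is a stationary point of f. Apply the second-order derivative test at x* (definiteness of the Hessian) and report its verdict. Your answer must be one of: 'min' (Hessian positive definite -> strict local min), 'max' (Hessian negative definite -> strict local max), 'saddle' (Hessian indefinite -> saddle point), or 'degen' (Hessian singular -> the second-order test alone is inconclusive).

Compute the Hessian H = grad^2 f:
  H = [[-4, -6], [-6, -9]]
Verify stationarity: grad f(x*) = H x* + g = (0, 0).
Eigenvalues of H: -13, 0.
H has a zero eigenvalue (singular; negative semidefinite but not definite), so H is neither positive definite, negative definite, nor indefinite. The second-order test alone is inconclusive -> degen.
(Indeed, f is constant along the null direction of H through x*, so x* is not a strict local extremum.)

degen


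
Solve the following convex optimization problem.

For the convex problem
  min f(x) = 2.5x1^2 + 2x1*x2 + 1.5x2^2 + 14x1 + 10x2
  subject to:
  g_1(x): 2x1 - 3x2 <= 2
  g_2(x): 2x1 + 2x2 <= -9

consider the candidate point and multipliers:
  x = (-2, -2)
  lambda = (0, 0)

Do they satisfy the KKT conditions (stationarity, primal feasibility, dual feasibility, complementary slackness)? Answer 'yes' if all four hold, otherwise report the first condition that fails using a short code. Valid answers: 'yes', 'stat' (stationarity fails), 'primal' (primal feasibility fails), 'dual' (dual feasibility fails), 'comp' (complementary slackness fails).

Gradient of f: grad f(x) = Q x + c = (0, 0)
Constraint values g_i(x) = a_i^T x - b_i:
  g_1((-2, -2)) = 0
  g_2((-2, -2)) = 1
Stationarity residual: grad f(x) + sum_i lambda_i a_i = (0, 0)
  -> stationarity OK
Primal feasibility (all g_i <= 0): FAILS
Dual feasibility (all lambda_i >= 0): OK
Complementary slackness (lambda_i * g_i(x) = 0 for all i): OK

Verdict: the first failing condition is primal_feasibility -> primal.

primal


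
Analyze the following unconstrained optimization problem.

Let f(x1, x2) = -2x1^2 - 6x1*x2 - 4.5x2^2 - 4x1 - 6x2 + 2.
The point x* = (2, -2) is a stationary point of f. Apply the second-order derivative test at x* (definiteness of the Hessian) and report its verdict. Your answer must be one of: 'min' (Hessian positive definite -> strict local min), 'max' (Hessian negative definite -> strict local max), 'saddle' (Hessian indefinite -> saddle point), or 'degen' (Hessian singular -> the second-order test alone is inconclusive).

Compute the Hessian H = grad^2 f:
  H = [[-4, -6], [-6, -9]]
Verify stationarity: grad f(x*) = H x* + g = (0, 0).
Eigenvalues of H: -13, 0.
H has a zero eigenvalue (singular; negative semidefinite but not definite), so H is neither positive definite, negative definite, nor indefinite. The second-order test alone is inconclusive -> degen.
(Indeed, f is constant along the null direction of H through x*, so x* is not a strict local extremum.)

degen


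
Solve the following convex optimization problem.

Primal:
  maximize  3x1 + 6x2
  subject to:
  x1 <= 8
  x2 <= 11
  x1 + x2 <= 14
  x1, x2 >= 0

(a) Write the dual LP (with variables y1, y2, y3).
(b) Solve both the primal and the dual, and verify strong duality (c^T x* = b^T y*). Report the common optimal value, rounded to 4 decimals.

The standard primal-dual pair for 'max c^T x s.t. A x <= b, x >= 0' is:
  Dual:  min b^T y  s.t.  A^T y >= c,  y >= 0.

So the dual LP is:
  minimize  8y1 + 11y2 + 14y3
  subject to:
    y1 + y3 >= 3
    y2 + y3 >= 6
    y1, y2, y3 >= 0

Solving the primal: x* = (3, 11).
  primal value c^T x* = 75.
Solving the dual: y* = (0, 3, 3).
  dual value b^T y* = 75.
Strong duality: c^T x* = b^T y*. Confirmed.

75


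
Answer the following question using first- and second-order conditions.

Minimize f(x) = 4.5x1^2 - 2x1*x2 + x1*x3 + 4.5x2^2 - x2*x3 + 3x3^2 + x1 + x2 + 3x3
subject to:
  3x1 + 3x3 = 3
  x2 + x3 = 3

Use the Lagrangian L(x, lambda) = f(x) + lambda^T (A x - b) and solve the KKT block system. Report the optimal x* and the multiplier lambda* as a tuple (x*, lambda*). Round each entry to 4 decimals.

Form the Lagrangian:
  L(x, lambda) = (1/2) x^T Q x + c^T x + lambda^T (A x - b)
Stationarity (grad_x L = 0): Q x + c + A^T lambda = 0.
Primal feasibility: A x = b.

This gives the KKT block system:
  [ Q   A^T ] [ x     ]   [-c ]
  [ A    0  ] [ lambda ] = [ b ]

Solving the linear system:
  x*      = (-0.45, 1.55, 1.45)
  lambda* = (1.5667, -14.4)
  f(x*)   = 21.975

x* = (-0.45, 1.55, 1.45), lambda* = (1.5667, -14.4)


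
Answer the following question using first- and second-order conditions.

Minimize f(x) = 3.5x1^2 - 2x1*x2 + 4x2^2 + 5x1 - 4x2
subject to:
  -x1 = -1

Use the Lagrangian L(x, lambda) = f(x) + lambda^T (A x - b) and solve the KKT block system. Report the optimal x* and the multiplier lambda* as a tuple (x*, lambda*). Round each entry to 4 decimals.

Form the Lagrangian:
  L(x, lambda) = (1/2) x^T Q x + c^T x + lambda^T (A x - b)
Stationarity (grad_x L = 0): Q x + c + A^T lambda = 0.
Primal feasibility: A x = b.

This gives the KKT block system:
  [ Q   A^T ] [ x     ]   [-c ]
  [ A    0  ] [ lambda ] = [ b ]

Solving the linear system:
  x*      = (1, 0.75)
  lambda* = (10.5)
  f(x*)   = 6.25

x* = (1, 0.75), lambda* = (10.5)


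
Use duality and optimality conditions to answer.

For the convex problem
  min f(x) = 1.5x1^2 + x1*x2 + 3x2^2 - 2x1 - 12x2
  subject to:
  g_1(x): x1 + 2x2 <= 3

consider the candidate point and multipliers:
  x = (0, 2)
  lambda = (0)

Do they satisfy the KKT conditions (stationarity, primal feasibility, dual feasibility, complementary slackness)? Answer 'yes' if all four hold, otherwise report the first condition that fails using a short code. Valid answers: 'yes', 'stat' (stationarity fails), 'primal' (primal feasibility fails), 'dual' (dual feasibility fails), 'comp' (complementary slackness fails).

Gradient of f: grad f(x) = Q x + c = (0, 0)
Constraint values g_i(x) = a_i^T x - b_i:
  g_1((0, 2)) = 1
Stationarity residual: grad f(x) + sum_i lambda_i a_i = (0, 0)
  -> stationarity OK
Primal feasibility (all g_i <= 0): FAILS
Dual feasibility (all lambda_i >= 0): OK
Complementary slackness (lambda_i * g_i(x) = 0 for all i): OK

Verdict: the first failing condition is primal_feasibility -> primal.

primal


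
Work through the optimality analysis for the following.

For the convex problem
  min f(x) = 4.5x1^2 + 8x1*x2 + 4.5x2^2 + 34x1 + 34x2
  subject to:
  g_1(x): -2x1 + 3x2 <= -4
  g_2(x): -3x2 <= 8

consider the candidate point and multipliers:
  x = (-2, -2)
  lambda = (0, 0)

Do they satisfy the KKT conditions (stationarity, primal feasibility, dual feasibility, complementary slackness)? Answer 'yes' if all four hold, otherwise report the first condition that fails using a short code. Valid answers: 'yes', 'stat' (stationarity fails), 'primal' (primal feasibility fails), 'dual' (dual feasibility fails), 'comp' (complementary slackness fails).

Gradient of f: grad f(x) = Q x + c = (0, 0)
Constraint values g_i(x) = a_i^T x - b_i:
  g_1((-2, -2)) = 2
  g_2((-2, -2)) = -2
Stationarity residual: grad f(x) + sum_i lambda_i a_i = (0, 0)
  -> stationarity OK
Primal feasibility (all g_i <= 0): FAILS
Dual feasibility (all lambda_i >= 0): OK
Complementary slackness (lambda_i * g_i(x) = 0 for all i): OK

Verdict: the first failing condition is primal_feasibility -> primal.

primal


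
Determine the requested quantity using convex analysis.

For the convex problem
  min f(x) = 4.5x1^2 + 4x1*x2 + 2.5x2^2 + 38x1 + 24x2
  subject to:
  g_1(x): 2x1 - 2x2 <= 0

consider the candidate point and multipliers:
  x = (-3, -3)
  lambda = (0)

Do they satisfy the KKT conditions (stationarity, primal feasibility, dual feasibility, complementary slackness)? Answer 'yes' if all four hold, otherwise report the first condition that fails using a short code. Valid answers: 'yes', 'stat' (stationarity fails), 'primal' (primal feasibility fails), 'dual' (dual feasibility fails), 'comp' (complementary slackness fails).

Gradient of f: grad f(x) = Q x + c = (-1, -3)
Constraint values g_i(x) = a_i^T x - b_i:
  g_1((-3, -3)) = 0
Stationarity residual: grad f(x) + sum_i lambda_i a_i = (-1, -3)
  -> stationarity FAILS
Primal feasibility (all g_i <= 0): OK
Dual feasibility (all lambda_i >= 0): OK
Complementary slackness (lambda_i * g_i(x) = 0 for all i): OK

Verdict: the first failing condition is stationarity -> stat.

stat


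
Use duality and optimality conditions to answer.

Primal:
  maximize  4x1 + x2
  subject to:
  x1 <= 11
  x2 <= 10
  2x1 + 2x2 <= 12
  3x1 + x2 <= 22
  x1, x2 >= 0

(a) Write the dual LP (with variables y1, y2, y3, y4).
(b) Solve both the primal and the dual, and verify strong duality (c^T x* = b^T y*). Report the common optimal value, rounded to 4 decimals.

The standard primal-dual pair for 'max c^T x s.t. A x <= b, x >= 0' is:
  Dual:  min b^T y  s.t.  A^T y >= c,  y >= 0.

So the dual LP is:
  minimize  11y1 + 10y2 + 12y3 + 22y4
  subject to:
    y1 + 2y3 + 3y4 >= 4
    y2 + 2y3 + y4 >= 1
    y1, y2, y3, y4 >= 0

Solving the primal: x* = (6, 0).
  primal value c^T x* = 24.
Solving the dual: y* = (0, 0, 2, 0).
  dual value b^T y* = 24.
Strong duality: c^T x* = b^T y*. Confirmed.

24


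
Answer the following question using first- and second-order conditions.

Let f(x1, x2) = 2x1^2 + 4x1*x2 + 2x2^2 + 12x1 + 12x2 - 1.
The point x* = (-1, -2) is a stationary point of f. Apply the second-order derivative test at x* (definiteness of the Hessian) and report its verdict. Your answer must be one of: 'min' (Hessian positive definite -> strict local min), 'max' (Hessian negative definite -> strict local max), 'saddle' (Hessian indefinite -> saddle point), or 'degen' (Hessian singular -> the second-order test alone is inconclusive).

Compute the Hessian H = grad^2 f:
  H = [[4, 4], [4, 4]]
Verify stationarity: grad f(x*) = H x* + g = (0, 0).
Eigenvalues of H: 0, 8.
H has a zero eigenvalue (singular; positive semidefinite but not definite), so H is neither positive definite, negative definite, nor indefinite. The second-order test alone is inconclusive -> degen.
(Indeed, f is constant along the null direction of H through x*, so x* is not a strict local extremum.)

degen


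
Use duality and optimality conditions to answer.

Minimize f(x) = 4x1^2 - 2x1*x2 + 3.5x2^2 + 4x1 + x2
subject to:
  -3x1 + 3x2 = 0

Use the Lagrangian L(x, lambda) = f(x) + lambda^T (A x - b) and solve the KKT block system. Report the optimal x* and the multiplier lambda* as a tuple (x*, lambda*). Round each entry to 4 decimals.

Form the Lagrangian:
  L(x, lambda) = (1/2) x^T Q x + c^T x + lambda^T (A x - b)
Stationarity (grad_x L = 0): Q x + c + A^T lambda = 0.
Primal feasibility: A x = b.

This gives the KKT block system:
  [ Q   A^T ] [ x     ]   [-c ]
  [ A    0  ] [ lambda ] = [ b ]

Solving the linear system:
  x*      = (-0.4545, -0.4545)
  lambda* = (0.4242)
  f(x*)   = -1.1364

x* = (-0.4545, -0.4545), lambda* = (0.4242)


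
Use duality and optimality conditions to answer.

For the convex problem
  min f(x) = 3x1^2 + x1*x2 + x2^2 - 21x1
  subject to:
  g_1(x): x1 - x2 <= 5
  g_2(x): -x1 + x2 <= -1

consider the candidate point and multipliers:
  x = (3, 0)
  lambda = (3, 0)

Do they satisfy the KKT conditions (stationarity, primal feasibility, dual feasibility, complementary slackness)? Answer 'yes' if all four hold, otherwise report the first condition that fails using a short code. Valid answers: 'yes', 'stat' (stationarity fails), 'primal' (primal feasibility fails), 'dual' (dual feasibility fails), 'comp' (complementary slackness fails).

Gradient of f: grad f(x) = Q x + c = (-3, 3)
Constraint values g_i(x) = a_i^T x - b_i:
  g_1((3, 0)) = -2
  g_2((3, 0)) = -2
Stationarity residual: grad f(x) + sum_i lambda_i a_i = (0, 0)
  -> stationarity OK
Primal feasibility (all g_i <= 0): OK
Dual feasibility (all lambda_i >= 0): OK
Complementary slackness (lambda_i * g_i(x) = 0 for all i): FAILS

Verdict: the first failing condition is complementary_slackness -> comp.

comp


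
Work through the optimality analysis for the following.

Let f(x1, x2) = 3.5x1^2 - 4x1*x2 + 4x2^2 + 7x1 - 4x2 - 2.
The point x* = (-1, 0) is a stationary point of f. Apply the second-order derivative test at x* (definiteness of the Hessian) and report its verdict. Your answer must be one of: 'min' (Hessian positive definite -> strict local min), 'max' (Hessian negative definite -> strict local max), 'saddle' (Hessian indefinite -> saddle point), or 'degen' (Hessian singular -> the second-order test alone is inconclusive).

Compute the Hessian H = grad^2 f:
  H = [[7, -4], [-4, 8]]
Verify stationarity: grad f(x*) = H x* + g = (0, 0).
Eigenvalues of H: 3.4689, 11.5311.
Both eigenvalues > 0, so H is positive definite -> x* is a strict local min.

min


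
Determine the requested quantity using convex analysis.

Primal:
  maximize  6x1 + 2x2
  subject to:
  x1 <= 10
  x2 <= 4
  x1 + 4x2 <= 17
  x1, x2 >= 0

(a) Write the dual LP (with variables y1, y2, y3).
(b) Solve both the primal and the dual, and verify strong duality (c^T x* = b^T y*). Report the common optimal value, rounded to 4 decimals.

The standard primal-dual pair for 'max c^T x s.t. A x <= b, x >= 0' is:
  Dual:  min b^T y  s.t.  A^T y >= c,  y >= 0.

So the dual LP is:
  minimize  10y1 + 4y2 + 17y3
  subject to:
    y1 + y3 >= 6
    y2 + 4y3 >= 2
    y1, y2, y3 >= 0

Solving the primal: x* = (10, 1.75).
  primal value c^T x* = 63.5.
Solving the dual: y* = (5.5, 0, 0.5).
  dual value b^T y* = 63.5.
Strong duality: c^T x* = b^T y*. Confirmed.

63.5


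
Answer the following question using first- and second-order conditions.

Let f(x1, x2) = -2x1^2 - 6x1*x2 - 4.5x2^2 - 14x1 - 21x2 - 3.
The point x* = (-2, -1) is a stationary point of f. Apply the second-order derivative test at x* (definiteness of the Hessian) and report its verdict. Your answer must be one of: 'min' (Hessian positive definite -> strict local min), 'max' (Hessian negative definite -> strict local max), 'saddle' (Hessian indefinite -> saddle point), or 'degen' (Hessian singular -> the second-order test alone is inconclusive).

Compute the Hessian H = grad^2 f:
  H = [[-4, -6], [-6, -9]]
Verify stationarity: grad f(x*) = H x* + g = (0, 0).
Eigenvalues of H: -13, 0.
H has a zero eigenvalue (singular; negative semidefinite but not definite), so H is neither positive definite, negative definite, nor indefinite. The second-order test alone is inconclusive -> degen.
(Indeed, f is constant along the null direction of H through x*, so x* is not a strict local extremum.)

degen


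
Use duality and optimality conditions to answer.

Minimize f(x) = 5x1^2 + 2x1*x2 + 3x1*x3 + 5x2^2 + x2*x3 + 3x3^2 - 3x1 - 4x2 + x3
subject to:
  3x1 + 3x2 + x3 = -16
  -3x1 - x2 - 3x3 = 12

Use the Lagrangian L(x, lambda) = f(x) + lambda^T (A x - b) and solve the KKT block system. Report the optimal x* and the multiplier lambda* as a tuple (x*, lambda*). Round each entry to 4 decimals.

Form the Lagrangian:
  L(x, lambda) = (1/2) x^T Q x + c^T x + lambda^T (A x - b)
Stationarity (grad_x L = 0): Q x + c + A^T lambda = 0.
Primal feasibility: A x = b.

This gives the KKT block system:
  [ Q   A^T ] [ x     ]   [-c ]
  [ A    0  ] [ lambda ] = [ b ]

Solving the linear system:
  x*      = (-2.6139, -2.5396, -0.5396)
  lambda* = (11.6089, -0.3366)
  f(x*)   = 103.6213

x* = (-2.6139, -2.5396, -0.5396), lambda* = (11.6089, -0.3366)


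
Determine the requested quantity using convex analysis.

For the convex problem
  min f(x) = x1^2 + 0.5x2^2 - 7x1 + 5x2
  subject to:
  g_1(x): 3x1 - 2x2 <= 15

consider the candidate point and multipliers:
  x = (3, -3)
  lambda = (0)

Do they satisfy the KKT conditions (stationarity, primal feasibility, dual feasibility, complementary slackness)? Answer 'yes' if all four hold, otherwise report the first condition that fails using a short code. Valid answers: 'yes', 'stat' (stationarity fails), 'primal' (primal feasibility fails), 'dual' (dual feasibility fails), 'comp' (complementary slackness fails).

Gradient of f: grad f(x) = Q x + c = (-1, 2)
Constraint values g_i(x) = a_i^T x - b_i:
  g_1((3, -3)) = 0
Stationarity residual: grad f(x) + sum_i lambda_i a_i = (-1, 2)
  -> stationarity FAILS
Primal feasibility (all g_i <= 0): OK
Dual feasibility (all lambda_i >= 0): OK
Complementary slackness (lambda_i * g_i(x) = 0 for all i): OK

Verdict: the first failing condition is stationarity -> stat.

stat


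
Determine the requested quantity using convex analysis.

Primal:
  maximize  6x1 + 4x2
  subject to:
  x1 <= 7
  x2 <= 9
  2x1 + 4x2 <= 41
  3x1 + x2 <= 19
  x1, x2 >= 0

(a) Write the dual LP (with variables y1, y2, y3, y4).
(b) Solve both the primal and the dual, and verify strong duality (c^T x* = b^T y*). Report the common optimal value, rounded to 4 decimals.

The standard primal-dual pair for 'max c^T x s.t. A x <= b, x >= 0' is:
  Dual:  min b^T y  s.t.  A^T y >= c,  y >= 0.

So the dual LP is:
  minimize  7y1 + 9y2 + 41y3 + 19y4
  subject to:
    y1 + 2y3 + 3y4 >= 6
    y2 + 4y3 + y4 >= 4
    y1, y2, y3, y4 >= 0

Solving the primal: x* = (3.5, 8.5).
  primal value c^T x* = 55.
Solving the dual: y* = (0, 0, 0.6, 1.6).
  dual value b^T y* = 55.
Strong duality: c^T x* = b^T y*. Confirmed.

55


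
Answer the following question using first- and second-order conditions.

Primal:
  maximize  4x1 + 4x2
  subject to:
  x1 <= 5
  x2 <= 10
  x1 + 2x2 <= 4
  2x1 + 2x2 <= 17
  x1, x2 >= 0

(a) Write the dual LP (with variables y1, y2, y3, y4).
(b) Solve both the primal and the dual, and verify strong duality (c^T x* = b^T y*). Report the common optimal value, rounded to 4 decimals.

The standard primal-dual pair for 'max c^T x s.t. A x <= b, x >= 0' is:
  Dual:  min b^T y  s.t.  A^T y >= c,  y >= 0.

So the dual LP is:
  minimize  5y1 + 10y2 + 4y3 + 17y4
  subject to:
    y1 + y3 + 2y4 >= 4
    y2 + 2y3 + 2y4 >= 4
    y1, y2, y3, y4 >= 0

Solving the primal: x* = (4, 0).
  primal value c^T x* = 16.
Solving the dual: y* = (0, 0, 4, 0).
  dual value b^T y* = 16.
Strong duality: c^T x* = b^T y*. Confirmed.

16


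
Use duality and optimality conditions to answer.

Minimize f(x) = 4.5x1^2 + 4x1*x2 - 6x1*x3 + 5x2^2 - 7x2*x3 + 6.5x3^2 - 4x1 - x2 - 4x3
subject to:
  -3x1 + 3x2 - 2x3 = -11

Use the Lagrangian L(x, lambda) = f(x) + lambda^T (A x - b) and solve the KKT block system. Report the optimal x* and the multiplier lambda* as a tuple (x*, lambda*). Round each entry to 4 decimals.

Form the Lagrangian:
  L(x, lambda) = (1/2) x^T Q x + c^T x + lambda^T (A x - b)
Stationarity (grad_x L = 0): Q x + c + A^T lambda = 0.
Primal feasibility: A x = b.

This gives the KKT block system:
  [ Q   A^T ] [ x     ]   [-c ]
  [ A    0  ] [ lambda ] = [ b ]

Solving the linear system:
  x*      = (2.2843, -0.4108, 1.4573)
  lambda* = (2.0573)
  f(x*)   = 4.0373

x* = (2.2843, -0.4108, 1.4573), lambda* = (2.0573)


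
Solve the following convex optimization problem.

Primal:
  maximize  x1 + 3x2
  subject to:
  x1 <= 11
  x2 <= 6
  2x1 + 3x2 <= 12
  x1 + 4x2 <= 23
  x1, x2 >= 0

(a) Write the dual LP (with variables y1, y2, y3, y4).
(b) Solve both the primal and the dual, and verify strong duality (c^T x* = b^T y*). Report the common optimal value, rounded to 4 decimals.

The standard primal-dual pair for 'max c^T x s.t. A x <= b, x >= 0' is:
  Dual:  min b^T y  s.t.  A^T y >= c,  y >= 0.

So the dual LP is:
  minimize  11y1 + 6y2 + 12y3 + 23y4
  subject to:
    y1 + 2y3 + y4 >= 1
    y2 + 3y3 + 4y4 >= 3
    y1, y2, y3, y4 >= 0

Solving the primal: x* = (0, 4).
  primal value c^T x* = 12.
Solving the dual: y* = (0, 0, 1, 0).
  dual value b^T y* = 12.
Strong duality: c^T x* = b^T y*. Confirmed.

12


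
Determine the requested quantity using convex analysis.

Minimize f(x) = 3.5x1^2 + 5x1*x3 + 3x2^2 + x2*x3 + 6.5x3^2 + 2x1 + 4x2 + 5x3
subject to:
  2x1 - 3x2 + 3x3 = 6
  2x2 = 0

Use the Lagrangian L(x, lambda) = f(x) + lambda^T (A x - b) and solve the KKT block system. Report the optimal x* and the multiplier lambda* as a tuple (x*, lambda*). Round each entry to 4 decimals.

Form the Lagrangian:
  L(x, lambda) = (1/2) x^T Q x + c^T x + lambda^T (A x - b)
Stationarity (grad_x L = 0): Q x + c + A^T lambda = 0.
Primal feasibility: A x = b.

This gives the KKT block system:
  [ Q   A^T ] [ x     ]   [-c ]
  [ A    0  ] [ lambda ] = [ b ]

Solving the linear system:
  x*      = (1.4182, 0, 1.0545)
  lambda* = (-8.6, -15.4273)
  f(x*)   = 29.8545

x* = (1.4182, 0, 1.0545), lambda* = (-8.6, -15.4273)


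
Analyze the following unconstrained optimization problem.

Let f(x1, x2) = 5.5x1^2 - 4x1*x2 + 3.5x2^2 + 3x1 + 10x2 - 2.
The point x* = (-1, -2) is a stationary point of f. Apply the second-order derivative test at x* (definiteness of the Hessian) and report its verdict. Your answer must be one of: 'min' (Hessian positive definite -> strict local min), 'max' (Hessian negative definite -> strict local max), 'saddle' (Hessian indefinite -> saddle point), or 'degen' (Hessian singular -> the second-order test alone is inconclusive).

Compute the Hessian H = grad^2 f:
  H = [[11, -4], [-4, 7]]
Verify stationarity: grad f(x*) = H x* + g = (0, 0).
Eigenvalues of H: 4.5279, 13.4721.
Both eigenvalues > 0, so H is positive definite -> x* is a strict local min.

min


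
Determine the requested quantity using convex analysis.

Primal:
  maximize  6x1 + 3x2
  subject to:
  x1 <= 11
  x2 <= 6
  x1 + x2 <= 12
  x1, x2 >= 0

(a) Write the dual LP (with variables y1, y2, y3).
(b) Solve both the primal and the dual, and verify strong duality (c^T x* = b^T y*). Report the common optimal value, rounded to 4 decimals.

The standard primal-dual pair for 'max c^T x s.t. A x <= b, x >= 0' is:
  Dual:  min b^T y  s.t.  A^T y >= c,  y >= 0.

So the dual LP is:
  minimize  11y1 + 6y2 + 12y3
  subject to:
    y1 + y3 >= 6
    y2 + y3 >= 3
    y1, y2, y3 >= 0

Solving the primal: x* = (11, 1).
  primal value c^T x* = 69.
Solving the dual: y* = (3, 0, 3).
  dual value b^T y* = 69.
Strong duality: c^T x* = b^T y*. Confirmed.

69


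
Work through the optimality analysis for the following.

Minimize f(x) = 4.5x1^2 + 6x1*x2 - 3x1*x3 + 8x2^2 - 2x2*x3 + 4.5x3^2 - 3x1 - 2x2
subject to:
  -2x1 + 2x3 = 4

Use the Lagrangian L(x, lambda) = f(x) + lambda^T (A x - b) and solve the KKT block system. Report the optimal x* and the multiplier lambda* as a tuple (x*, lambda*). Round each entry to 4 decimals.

Form the Lagrangian:
  L(x, lambda) = (1/2) x^T Q x + c^T x + lambda^T (A x - b)
Stationarity (grad_x L = 0): Q x + c + A^T lambda = 0.
Primal feasibility: A x = b.

This gives the KKT block system:
  [ Q   A^T ] [ x     ]   [-c ]
  [ A    0  ] [ lambda ] = [ b ]

Solving the linear system:
  x*      = (-0.9545, 0.6136, 1.0455)
  lambda* = (-5.5227)
  f(x*)   = 11.8636

x* = (-0.9545, 0.6136, 1.0455), lambda* = (-5.5227)


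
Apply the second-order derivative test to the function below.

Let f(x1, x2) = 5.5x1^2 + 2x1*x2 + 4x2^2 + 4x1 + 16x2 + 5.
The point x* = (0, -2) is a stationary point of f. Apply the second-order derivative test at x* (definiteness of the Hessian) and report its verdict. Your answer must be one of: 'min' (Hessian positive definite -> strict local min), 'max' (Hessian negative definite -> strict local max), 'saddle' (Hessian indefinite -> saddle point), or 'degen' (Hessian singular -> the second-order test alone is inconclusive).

Compute the Hessian H = grad^2 f:
  H = [[11, 2], [2, 8]]
Verify stationarity: grad f(x*) = H x* + g = (0, 0).
Eigenvalues of H: 7, 12.
Both eigenvalues > 0, so H is positive definite -> x* is a strict local min.

min


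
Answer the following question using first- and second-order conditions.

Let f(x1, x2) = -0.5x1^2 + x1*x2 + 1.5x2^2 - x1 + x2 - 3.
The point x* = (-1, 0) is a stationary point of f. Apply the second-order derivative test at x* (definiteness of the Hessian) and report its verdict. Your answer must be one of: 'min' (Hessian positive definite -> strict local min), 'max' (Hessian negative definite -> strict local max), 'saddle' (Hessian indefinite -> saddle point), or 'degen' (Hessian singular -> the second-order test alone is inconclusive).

Compute the Hessian H = grad^2 f:
  H = [[-1, 1], [1, 3]]
Verify stationarity: grad f(x*) = H x* + g = (0, 0).
Eigenvalues of H: -1.2361, 3.2361.
Eigenvalues have mixed signs, so H is indefinite -> x* is a saddle point.

saddle


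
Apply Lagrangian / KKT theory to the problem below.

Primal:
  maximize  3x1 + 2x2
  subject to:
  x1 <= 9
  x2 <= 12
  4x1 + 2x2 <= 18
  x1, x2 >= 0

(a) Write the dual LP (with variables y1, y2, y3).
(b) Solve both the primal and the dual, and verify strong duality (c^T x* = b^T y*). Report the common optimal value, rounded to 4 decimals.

The standard primal-dual pair for 'max c^T x s.t. A x <= b, x >= 0' is:
  Dual:  min b^T y  s.t.  A^T y >= c,  y >= 0.

So the dual LP is:
  minimize  9y1 + 12y2 + 18y3
  subject to:
    y1 + 4y3 >= 3
    y2 + 2y3 >= 2
    y1, y2, y3 >= 0

Solving the primal: x* = (0, 9).
  primal value c^T x* = 18.
Solving the dual: y* = (0, 0, 1).
  dual value b^T y* = 18.
Strong duality: c^T x* = b^T y*. Confirmed.

18


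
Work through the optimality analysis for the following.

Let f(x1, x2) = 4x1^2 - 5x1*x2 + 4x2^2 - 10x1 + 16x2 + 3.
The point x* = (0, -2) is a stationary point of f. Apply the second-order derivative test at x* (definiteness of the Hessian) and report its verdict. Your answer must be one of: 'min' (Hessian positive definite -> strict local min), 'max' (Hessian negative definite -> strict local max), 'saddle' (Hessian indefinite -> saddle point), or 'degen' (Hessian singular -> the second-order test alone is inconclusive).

Compute the Hessian H = grad^2 f:
  H = [[8, -5], [-5, 8]]
Verify stationarity: grad f(x*) = H x* + g = (0, 0).
Eigenvalues of H: 3, 13.
Both eigenvalues > 0, so H is positive definite -> x* is a strict local min.

min


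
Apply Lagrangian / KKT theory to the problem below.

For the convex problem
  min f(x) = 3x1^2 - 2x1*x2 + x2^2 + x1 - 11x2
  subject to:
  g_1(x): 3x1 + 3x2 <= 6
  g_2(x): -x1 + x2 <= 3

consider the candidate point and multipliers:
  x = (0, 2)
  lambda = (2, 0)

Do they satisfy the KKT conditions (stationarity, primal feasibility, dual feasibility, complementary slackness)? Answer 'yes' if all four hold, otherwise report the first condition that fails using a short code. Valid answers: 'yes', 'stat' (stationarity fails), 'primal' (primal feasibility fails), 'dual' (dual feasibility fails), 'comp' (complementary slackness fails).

Gradient of f: grad f(x) = Q x + c = (-3, -7)
Constraint values g_i(x) = a_i^T x - b_i:
  g_1((0, 2)) = 0
  g_2((0, 2)) = -1
Stationarity residual: grad f(x) + sum_i lambda_i a_i = (3, -1)
  -> stationarity FAILS
Primal feasibility (all g_i <= 0): OK
Dual feasibility (all lambda_i >= 0): OK
Complementary slackness (lambda_i * g_i(x) = 0 for all i): OK

Verdict: the first failing condition is stationarity -> stat.

stat


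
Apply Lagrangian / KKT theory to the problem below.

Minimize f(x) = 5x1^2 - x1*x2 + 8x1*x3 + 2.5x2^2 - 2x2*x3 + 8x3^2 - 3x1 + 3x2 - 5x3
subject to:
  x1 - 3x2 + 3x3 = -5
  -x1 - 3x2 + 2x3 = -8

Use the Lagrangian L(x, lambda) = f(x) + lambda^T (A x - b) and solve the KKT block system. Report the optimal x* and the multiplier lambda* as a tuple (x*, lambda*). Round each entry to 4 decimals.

Form the Lagrangian:
  L(x, lambda) = (1/2) x^T Q x + c^T x + lambda^T (A x - b)
Stationarity (grad_x L = 0): Q x + c + A^T lambda = 0.
Primal feasibility: A x = b.

This gives the KKT block system:
  [ Q   A^T ] [ x     ]   [-c ]
  [ A    0  ] [ lambda ] = [ b ]

Solving the linear system:
  x*      = (1.8499, 1.5835, -0.6998)
  lambda* = (-2.414, 5.9031)
  f(x*)   = 18.9274

x* = (1.8499, 1.5835, -0.6998), lambda* = (-2.414, 5.9031)


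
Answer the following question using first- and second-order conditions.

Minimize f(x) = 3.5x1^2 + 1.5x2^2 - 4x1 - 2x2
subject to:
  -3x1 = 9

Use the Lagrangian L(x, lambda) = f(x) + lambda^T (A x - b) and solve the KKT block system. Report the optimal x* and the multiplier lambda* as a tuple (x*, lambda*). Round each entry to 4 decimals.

Form the Lagrangian:
  L(x, lambda) = (1/2) x^T Q x + c^T x + lambda^T (A x - b)
Stationarity (grad_x L = 0): Q x + c + A^T lambda = 0.
Primal feasibility: A x = b.

This gives the KKT block system:
  [ Q   A^T ] [ x     ]   [-c ]
  [ A    0  ] [ lambda ] = [ b ]

Solving the linear system:
  x*      = (-3, 0.6667)
  lambda* = (-8.3333)
  f(x*)   = 42.8333

x* = (-3, 0.6667), lambda* = (-8.3333)


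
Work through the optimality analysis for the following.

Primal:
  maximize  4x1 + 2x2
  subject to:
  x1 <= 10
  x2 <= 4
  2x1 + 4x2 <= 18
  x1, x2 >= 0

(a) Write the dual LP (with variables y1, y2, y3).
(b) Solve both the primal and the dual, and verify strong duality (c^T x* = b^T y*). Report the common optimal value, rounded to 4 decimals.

The standard primal-dual pair for 'max c^T x s.t. A x <= b, x >= 0' is:
  Dual:  min b^T y  s.t.  A^T y >= c,  y >= 0.

So the dual LP is:
  minimize  10y1 + 4y2 + 18y3
  subject to:
    y1 + 2y3 >= 4
    y2 + 4y3 >= 2
    y1, y2, y3 >= 0

Solving the primal: x* = (9, 0).
  primal value c^T x* = 36.
Solving the dual: y* = (0, 0, 2).
  dual value b^T y* = 36.
Strong duality: c^T x* = b^T y*. Confirmed.

36


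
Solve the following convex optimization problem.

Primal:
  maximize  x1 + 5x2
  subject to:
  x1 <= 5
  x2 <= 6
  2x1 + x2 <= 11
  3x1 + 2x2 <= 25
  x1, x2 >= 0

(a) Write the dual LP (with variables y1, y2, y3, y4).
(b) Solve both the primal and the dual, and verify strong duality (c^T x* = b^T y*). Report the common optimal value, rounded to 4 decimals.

The standard primal-dual pair for 'max c^T x s.t. A x <= b, x >= 0' is:
  Dual:  min b^T y  s.t.  A^T y >= c,  y >= 0.

So the dual LP is:
  minimize  5y1 + 6y2 + 11y3 + 25y4
  subject to:
    y1 + 2y3 + 3y4 >= 1
    y2 + y3 + 2y4 >= 5
    y1, y2, y3, y4 >= 0

Solving the primal: x* = (2.5, 6).
  primal value c^T x* = 32.5.
Solving the dual: y* = (0, 4.5, 0.5, 0).
  dual value b^T y* = 32.5.
Strong duality: c^T x* = b^T y*. Confirmed.

32.5


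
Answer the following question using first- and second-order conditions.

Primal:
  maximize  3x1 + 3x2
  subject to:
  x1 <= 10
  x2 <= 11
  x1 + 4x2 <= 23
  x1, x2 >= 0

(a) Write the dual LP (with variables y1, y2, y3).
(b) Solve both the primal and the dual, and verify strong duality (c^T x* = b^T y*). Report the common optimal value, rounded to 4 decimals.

The standard primal-dual pair for 'max c^T x s.t. A x <= b, x >= 0' is:
  Dual:  min b^T y  s.t.  A^T y >= c,  y >= 0.

So the dual LP is:
  minimize  10y1 + 11y2 + 23y3
  subject to:
    y1 + y3 >= 3
    y2 + 4y3 >= 3
    y1, y2, y3 >= 0

Solving the primal: x* = (10, 3.25).
  primal value c^T x* = 39.75.
Solving the dual: y* = (2.25, 0, 0.75).
  dual value b^T y* = 39.75.
Strong duality: c^T x* = b^T y*. Confirmed.

39.75


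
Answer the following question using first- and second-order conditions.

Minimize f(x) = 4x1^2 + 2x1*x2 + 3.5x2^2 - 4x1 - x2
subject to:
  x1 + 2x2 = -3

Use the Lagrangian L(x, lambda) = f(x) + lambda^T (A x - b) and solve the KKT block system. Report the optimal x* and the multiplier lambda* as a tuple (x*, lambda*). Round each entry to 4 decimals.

Form the Lagrangian:
  L(x, lambda) = (1/2) x^T Q x + c^T x + lambda^T (A x - b)
Stationarity (grad_x L = 0): Q x + c + A^T lambda = 0.
Primal feasibility: A x = b.

This gives the KKT block system:
  [ Q   A^T ] [ x     ]   [-c ]
  [ A    0  ] [ lambda ] = [ b ]

Solving the linear system:
  x*      = (0.1613, -1.5806)
  lambda* = (5.871)
  f(x*)   = 9.2742

x* = (0.1613, -1.5806), lambda* = (5.871)


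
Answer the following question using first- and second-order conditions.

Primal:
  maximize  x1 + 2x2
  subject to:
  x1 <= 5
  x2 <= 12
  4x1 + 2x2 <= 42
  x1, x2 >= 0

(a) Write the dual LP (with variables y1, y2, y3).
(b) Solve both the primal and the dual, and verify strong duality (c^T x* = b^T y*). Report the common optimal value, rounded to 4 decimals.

The standard primal-dual pair for 'max c^T x s.t. A x <= b, x >= 0' is:
  Dual:  min b^T y  s.t.  A^T y >= c,  y >= 0.

So the dual LP is:
  minimize  5y1 + 12y2 + 42y3
  subject to:
    y1 + 4y3 >= 1
    y2 + 2y3 >= 2
    y1, y2, y3 >= 0

Solving the primal: x* = (4.5, 12).
  primal value c^T x* = 28.5.
Solving the dual: y* = (0, 1.5, 0.25).
  dual value b^T y* = 28.5.
Strong duality: c^T x* = b^T y*. Confirmed.

28.5


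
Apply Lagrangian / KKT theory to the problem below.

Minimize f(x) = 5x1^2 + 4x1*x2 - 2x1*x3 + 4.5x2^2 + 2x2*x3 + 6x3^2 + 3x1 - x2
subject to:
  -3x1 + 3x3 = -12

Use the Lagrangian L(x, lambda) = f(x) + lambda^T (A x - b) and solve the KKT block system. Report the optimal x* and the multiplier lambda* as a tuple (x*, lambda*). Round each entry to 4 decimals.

Form the Lagrangian:
  L(x, lambda) = (1/2) x^T Q x + c^T x + lambda^T (A x - b)
Stationarity (grad_x L = 0): Q x + c + A^T lambda = 0.
Primal feasibility: A x = b.

This gives the KKT block system:
  [ Q   A^T ] [ x     ]   [-c ]
  [ A    0  ] [ lambda ] = [ b ]

Solving the linear system:
  x*      = (2.2143, -0.4762, -1.7857)
  lambda* = (8.9365)
  f(x*)   = 57.1786

x* = (2.2143, -0.4762, -1.7857), lambda* = (8.9365)


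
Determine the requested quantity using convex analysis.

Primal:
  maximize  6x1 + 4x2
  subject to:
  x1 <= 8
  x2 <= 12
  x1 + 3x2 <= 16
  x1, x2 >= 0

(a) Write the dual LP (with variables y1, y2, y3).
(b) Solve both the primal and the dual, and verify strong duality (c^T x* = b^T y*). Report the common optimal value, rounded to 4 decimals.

The standard primal-dual pair for 'max c^T x s.t. A x <= b, x >= 0' is:
  Dual:  min b^T y  s.t.  A^T y >= c,  y >= 0.

So the dual LP is:
  minimize  8y1 + 12y2 + 16y3
  subject to:
    y1 + y3 >= 6
    y2 + 3y3 >= 4
    y1, y2, y3 >= 0

Solving the primal: x* = (8, 2.6667).
  primal value c^T x* = 58.6667.
Solving the dual: y* = (4.6667, 0, 1.3333).
  dual value b^T y* = 58.6667.
Strong duality: c^T x* = b^T y*. Confirmed.

58.6667


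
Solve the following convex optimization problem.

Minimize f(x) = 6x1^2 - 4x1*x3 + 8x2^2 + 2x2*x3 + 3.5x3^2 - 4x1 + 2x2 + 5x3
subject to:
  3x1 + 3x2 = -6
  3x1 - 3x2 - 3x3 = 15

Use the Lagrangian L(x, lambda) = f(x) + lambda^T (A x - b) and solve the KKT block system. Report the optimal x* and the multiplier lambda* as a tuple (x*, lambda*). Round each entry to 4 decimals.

Form the Lagrangian:
  L(x, lambda) = (1/2) x^T Q x + c^T x + lambda^T (A x - b)
Stationarity (grad_x L = 0): Q x + c + A^T lambda = 0.
Primal feasibility: A x = b.

This gives the KKT block system:
  [ Q   A^T ] [ x     ]   [-c ]
  [ A    0  ] [ lambda ] = [ b ]

Solving the linear system:
  x*      = (-0.125, -1.875, -3.25)
  lambda* = (4.5, -7)
  f(x*)   = 56.25

x* = (-0.125, -1.875, -3.25), lambda* = (4.5, -7)


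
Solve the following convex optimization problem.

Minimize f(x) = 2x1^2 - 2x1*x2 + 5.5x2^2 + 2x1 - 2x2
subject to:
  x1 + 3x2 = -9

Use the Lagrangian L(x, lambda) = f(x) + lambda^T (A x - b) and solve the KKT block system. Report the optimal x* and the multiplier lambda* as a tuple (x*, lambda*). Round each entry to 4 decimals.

Form the Lagrangian:
  L(x, lambda) = (1/2) x^T Q x + c^T x + lambda^T (A x - b)
Stationarity (grad_x L = 0): Q x + c + A^T lambda = 0.
Primal feasibility: A x = b.

This gives the KKT block system:
  [ Q   A^T ] [ x     ]   [-c ]
  [ A    0  ] [ lambda ] = [ b ]

Solving the linear system:
  x*      = (-3, -2)
  lambda* = (6)
  f(x*)   = 26

x* = (-3, -2), lambda* = (6)


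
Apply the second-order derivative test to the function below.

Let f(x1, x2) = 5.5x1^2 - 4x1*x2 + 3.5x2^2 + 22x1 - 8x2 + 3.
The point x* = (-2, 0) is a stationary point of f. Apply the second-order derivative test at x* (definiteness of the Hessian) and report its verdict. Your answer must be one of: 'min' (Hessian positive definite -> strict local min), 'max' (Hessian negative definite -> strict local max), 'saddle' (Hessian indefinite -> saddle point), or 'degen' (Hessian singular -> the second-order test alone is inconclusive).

Compute the Hessian H = grad^2 f:
  H = [[11, -4], [-4, 7]]
Verify stationarity: grad f(x*) = H x* + g = (0, 0).
Eigenvalues of H: 4.5279, 13.4721.
Both eigenvalues > 0, so H is positive definite -> x* is a strict local min.

min


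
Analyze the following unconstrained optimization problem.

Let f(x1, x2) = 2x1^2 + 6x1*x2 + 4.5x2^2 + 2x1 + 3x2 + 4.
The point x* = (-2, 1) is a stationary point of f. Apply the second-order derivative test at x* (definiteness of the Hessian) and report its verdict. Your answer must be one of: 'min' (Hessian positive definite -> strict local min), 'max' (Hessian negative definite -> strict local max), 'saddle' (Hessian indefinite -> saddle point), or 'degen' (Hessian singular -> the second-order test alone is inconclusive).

Compute the Hessian H = grad^2 f:
  H = [[4, 6], [6, 9]]
Verify stationarity: grad f(x*) = H x* + g = (0, 0).
Eigenvalues of H: 0, 13.
H has a zero eigenvalue (singular; positive semidefinite but not definite), so H is neither positive definite, negative definite, nor indefinite. The second-order test alone is inconclusive -> degen.
(Indeed, f is constant along the null direction of H through x*, so x* is not a strict local extremum.)

degen
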